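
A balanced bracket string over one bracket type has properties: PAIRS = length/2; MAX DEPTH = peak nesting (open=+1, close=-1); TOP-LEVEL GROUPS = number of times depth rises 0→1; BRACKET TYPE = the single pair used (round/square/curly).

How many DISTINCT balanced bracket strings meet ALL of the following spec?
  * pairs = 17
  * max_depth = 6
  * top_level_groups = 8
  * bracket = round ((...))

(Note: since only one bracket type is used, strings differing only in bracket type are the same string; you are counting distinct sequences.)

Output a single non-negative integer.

Answer: 53000

Derivation:
Spec: pairs=17 depth=6 groups=8
Count(depth <= 6) = 947600
Count(depth <= 5) = 894600
Count(depth == 6) = 947600 - 894600 = 53000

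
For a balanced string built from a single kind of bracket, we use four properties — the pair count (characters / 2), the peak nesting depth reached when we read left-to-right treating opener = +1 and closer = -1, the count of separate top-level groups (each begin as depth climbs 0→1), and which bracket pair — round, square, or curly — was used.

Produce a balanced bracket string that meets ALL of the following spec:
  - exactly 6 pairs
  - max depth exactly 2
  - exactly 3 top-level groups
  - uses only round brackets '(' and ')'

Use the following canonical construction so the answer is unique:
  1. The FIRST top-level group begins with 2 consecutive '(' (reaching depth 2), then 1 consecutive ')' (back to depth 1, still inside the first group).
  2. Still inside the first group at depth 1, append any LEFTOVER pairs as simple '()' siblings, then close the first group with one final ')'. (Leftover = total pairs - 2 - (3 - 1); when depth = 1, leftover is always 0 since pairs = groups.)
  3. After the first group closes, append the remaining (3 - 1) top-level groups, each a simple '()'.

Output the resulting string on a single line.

Answer: (()()())()()

Derivation:
Spec: pairs=6 depth=2 groups=3
Leftover pairs = 6 - 2 - (3-1) = 2
First group: deep chain of depth 2 + 2 sibling pairs
Remaining 2 groups: simple '()' each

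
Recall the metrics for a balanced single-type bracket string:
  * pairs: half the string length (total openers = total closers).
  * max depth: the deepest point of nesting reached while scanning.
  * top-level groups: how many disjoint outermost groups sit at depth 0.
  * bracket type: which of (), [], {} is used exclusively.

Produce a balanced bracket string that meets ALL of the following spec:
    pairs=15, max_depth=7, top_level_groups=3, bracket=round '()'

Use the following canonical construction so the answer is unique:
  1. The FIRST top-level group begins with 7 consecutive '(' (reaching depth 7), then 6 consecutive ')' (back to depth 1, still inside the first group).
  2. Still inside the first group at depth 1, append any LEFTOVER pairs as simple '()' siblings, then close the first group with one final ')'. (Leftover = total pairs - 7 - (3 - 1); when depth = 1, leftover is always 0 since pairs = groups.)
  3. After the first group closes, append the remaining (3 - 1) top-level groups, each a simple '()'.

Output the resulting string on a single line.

Answer: ((((((())))))()()()()()())()()

Derivation:
Spec: pairs=15 depth=7 groups=3
Leftover pairs = 15 - 7 - (3-1) = 6
First group: deep chain of depth 7 + 6 sibling pairs
Remaining 2 groups: simple '()' each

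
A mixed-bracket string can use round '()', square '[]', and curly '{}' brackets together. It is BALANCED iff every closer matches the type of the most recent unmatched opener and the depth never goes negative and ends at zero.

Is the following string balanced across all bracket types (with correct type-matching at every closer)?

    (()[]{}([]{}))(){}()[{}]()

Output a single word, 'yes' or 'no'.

pos 0: push '('; stack = (
pos 1: push '('; stack = ((
pos 2: ')' matches '('; pop; stack = (
pos 3: push '['; stack = ([
pos 4: ']' matches '['; pop; stack = (
pos 5: push '{'; stack = ({
pos 6: '}' matches '{'; pop; stack = (
pos 7: push '('; stack = ((
pos 8: push '['; stack = (([
pos 9: ']' matches '['; pop; stack = ((
pos 10: push '{'; stack = (({
pos 11: '}' matches '{'; pop; stack = ((
pos 12: ')' matches '('; pop; stack = (
pos 13: ')' matches '('; pop; stack = (empty)
pos 14: push '('; stack = (
pos 15: ')' matches '('; pop; stack = (empty)
pos 16: push '{'; stack = {
pos 17: '}' matches '{'; pop; stack = (empty)
pos 18: push '('; stack = (
pos 19: ')' matches '('; pop; stack = (empty)
pos 20: push '['; stack = [
pos 21: push '{'; stack = [{
pos 22: '}' matches '{'; pop; stack = [
pos 23: ']' matches '['; pop; stack = (empty)
pos 24: push '('; stack = (
pos 25: ')' matches '('; pop; stack = (empty)
end: stack empty → VALID
Verdict: properly nested → yes

Answer: yes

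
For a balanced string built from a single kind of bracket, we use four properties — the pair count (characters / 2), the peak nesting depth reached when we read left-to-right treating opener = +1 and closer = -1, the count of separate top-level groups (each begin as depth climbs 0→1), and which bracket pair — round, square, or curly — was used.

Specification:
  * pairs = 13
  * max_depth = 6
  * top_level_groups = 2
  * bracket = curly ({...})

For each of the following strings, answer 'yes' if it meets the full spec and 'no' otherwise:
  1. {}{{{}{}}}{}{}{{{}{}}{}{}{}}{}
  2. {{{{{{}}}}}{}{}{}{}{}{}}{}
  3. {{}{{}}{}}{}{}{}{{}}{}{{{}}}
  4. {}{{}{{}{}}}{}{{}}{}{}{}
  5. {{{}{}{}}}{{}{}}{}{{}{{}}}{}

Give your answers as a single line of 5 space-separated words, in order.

String 1 '{}{{{}{}}}{}{}{{{}{}}{}{}{}}{}': depth seq [1 0 1 2 3 2 3 2 1 0 1 0 1 0 1 2 3 2 3 2 1 2 1 2 1 2 1 0 1 0]
  -> pairs=15 depth=3 groups=6 -> no
String 2 '{{{{{{}}}}}{}{}{}{}{}{}}{}': depth seq [1 2 3 4 5 6 5 4 3 2 1 2 1 2 1 2 1 2 1 2 1 2 1 0 1 0]
  -> pairs=13 depth=6 groups=2 -> yes
String 3 '{{}{{}}{}}{}{}{}{{}}{}{{{}}}': depth seq [1 2 1 2 3 2 1 2 1 0 1 0 1 0 1 0 1 2 1 0 1 0 1 2 3 2 1 0]
  -> pairs=14 depth=3 groups=7 -> no
String 4 '{}{{}{{}{}}}{}{{}}{}{}{}': depth seq [1 0 1 2 1 2 3 2 3 2 1 0 1 0 1 2 1 0 1 0 1 0 1 0]
  -> pairs=12 depth=3 groups=7 -> no
String 5 '{{{}{}{}}}{{}{}}{}{{}{{}}}{}': depth seq [1 2 3 2 3 2 3 2 1 0 1 2 1 2 1 0 1 0 1 2 1 2 3 2 1 0 1 0]
  -> pairs=14 depth=3 groups=5 -> no

Answer: no yes no no no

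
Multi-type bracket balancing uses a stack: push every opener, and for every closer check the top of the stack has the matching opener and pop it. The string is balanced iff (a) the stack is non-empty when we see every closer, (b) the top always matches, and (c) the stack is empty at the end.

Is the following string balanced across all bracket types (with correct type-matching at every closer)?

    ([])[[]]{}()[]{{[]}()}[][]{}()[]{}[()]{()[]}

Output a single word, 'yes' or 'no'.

pos 0: push '('; stack = (
pos 1: push '['; stack = ([
pos 2: ']' matches '['; pop; stack = (
pos 3: ')' matches '('; pop; stack = (empty)
pos 4: push '['; stack = [
pos 5: push '['; stack = [[
pos 6: ']' matches '['; pop; stack = [
pos 7: ']' matches '['; pop; stack = (empty)
pos 8: push '{'; stack = {
pos 9: '}' matches '{'; pop; stack = (empty)
pos 10: push '('; stack = (
pos 11: ')' matches '('; pop; stack = (empty)
pos 12: push '['; stack = [
pos 13: ']' matches '['; pop; stack = (empty)
pos 14: push '{'; stack = {
pos 15: push '{'; stack = {{
pos 16: push '['; stack = {{[
pos 17: ']' matches '['; pop; stack = {{
pos 18: '}' matches '{'; pop; stack = {
pos 19: push '('; stack = {(
pos 20: ')' matches '('; pop; stack = {
pos 21: '}' matches '{'; pop; stack = (empty)
pos 22: push '['; stack = [
pos 23: ']' matches '['; pop; stack = (empty)
pos 24: push '['; stack = [
pos 25: ']' matches '['; pop; stack = (empty)
pos 26: push '{'; stack = {
pos 27: '}' matches '{'; pop; stack = (empty)
pos 28: push '('; stack = (
pos 29: ')' matches '('; pop; stack = (empty)
pos 30: push '['; stack = [
pos 31: ']' matches '['; pop; stack = (empty)
pos 32: push '{'; stack = {
pos 33: '}' matches '{'; pop; stack = (empty)
pos 34: push '['; stack = [
pos 35: push '('; stack = [(
pos 36: ')' matches '('; pop; stack = [
pos 37: ']' matches '['; pop; stack = (empty)
pos 38: push '{'; stack = {
pos 39: push '('; stack = {(
pos 40: ')' matches '('; pop; stack = {
pos 41: push '['; stack = {[
pos 42: ']' matches '['; pop; stack = {
pos 43: '}' matches '{'; pop; stack = (empty)
end: stack empty → VALID
Verdict: properly nested → yes

Answer: yes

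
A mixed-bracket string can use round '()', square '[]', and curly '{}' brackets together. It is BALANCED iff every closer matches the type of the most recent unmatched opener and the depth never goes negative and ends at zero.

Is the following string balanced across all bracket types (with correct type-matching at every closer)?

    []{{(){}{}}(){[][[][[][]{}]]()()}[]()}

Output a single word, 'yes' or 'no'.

pos 0: push '['; stack = [
pos 1: ']' matches '['; pop; stack = (empty)
pos 2: push '{'; stack = {
pos 3: push '{'; stack = {{
pos 4: push '('; stack = {{(
pos 5: ')' matches '('; pop; stack = {{
pos 6: push '{'; stack = {{{
pos 7: '}' matches '{'; pop; stack = {{
pos 8: push '{'; stack = {{{
pos 9: '}' matches '{'; pop; stack = {{
pos 10: '}' matches '{'; pop; stack = {
pos 11: push '('; stack = {(
pos 12: ')' matches '('; pop; stack = {
pos 13: push '{'; stack = {{
pos 14: push '['; stack = {{[
pos 15: ']' matches '['; pop; stack = {{
pos 16: push '['; stack = {{[
pos 17: push '['; stack = {{[[
pos 18: ']' matches '['; pop; stack = {{[
pos 19: push '['; stack = {{[[
pos 20: push '['; stack = {{[[[
pos 21: ']' matches '['; pop; stack = {{[[
pos 22: push '['; stack = {{[[[
pos 23: ']' matches '['; pop; stack = {{[[
pos 24: push '{'; stack = {{[[{
pos 25: '}' matches '{'; pop; stack = {{[[
pos 26: ']' matches '['; pop; stack = {{[
pos 27: ']' matches '['; pop; stack = {{
pos 28: push '('; stack = {{(
pos 29: ')' matches '('; pop; stack = {{
pos 30: push '('; stack = {{(
pos 31: ')' matches '('; pop; stack = {{
pos 32: '}' matches '{'; pop; stack = {
pos 33: push '['; stack = {[
pos 34: ']' matches '['; pop; stack = {
pos 35: push '('; stack = {(
pos 36: ')' matches '('; pop; stack = {
pos 37: '}' matches '{'; pop; stack = (empty)
end: stack empty → VALID
Verdict: properly nested → yes

Answer: yes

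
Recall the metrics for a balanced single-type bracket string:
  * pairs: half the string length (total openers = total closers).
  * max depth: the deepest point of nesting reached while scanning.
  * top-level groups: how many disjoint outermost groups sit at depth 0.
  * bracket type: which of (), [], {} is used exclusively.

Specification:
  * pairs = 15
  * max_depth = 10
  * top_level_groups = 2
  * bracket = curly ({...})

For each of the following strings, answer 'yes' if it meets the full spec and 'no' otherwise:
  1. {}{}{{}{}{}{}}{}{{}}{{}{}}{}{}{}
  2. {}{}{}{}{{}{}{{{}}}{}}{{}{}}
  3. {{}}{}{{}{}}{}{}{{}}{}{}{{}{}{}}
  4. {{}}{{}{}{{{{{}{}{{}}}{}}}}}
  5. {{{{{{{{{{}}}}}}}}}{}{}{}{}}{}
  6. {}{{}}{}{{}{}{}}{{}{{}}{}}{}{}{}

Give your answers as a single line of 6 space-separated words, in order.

Answer: no no no no yes no

Derivation:
String 1 '{}{}{{}{}{}{}}{}{{}}{{}{}}{}{}{}': depth seq [1 0 1 0 1 2 1 2 1 2 1 2 1 0 1 0 1 2 1 0 1 2 1 2 1 0 1 0 1 0 1 0]
  -> pairs=16 depth=2 groups=9 -> no
String 2 '{}{}{}{}{{}{}{{{}}}{}}{{}{}}': depth seq [1 0 1 0 1 0 1 0 1 2 1 2 1 2 3 4 3 2 1 2 1 0 1 2 1 2 1 0]
  -> pairs=14 depth=4 groups=6 -> no
String 3 '{{}}{}{{}{}}{}{}{{}}{}{}{{}{}{}}': depth seq [1 2 1 0 1 0 1 2 1 2 1 0 1 0 1 0 1 2 1 0 1 0 1 0 1 2 1 2 1 2 1 0]
  -> pairs=16 depth=2 groups=9 -> no
String 4 '{{}}{{}{}{{{{{}{}{{}}}{}}}}}': depth seq [1 2 1 0 1 2 1 2 1 2 3 4 5 6 5 6 5 6 7 6 5 4 5 4 3 2 1 0]
  -> pairs=14 depth=7 groups=2 -> no
String 5 '{{{{{{{{{{}}}}}}}}}{}{}{}{}}{}': depth seq [1 2 3 4 5 6 7 8 9 10 9 8 7 6 5 4 3 2 1 2 1 2 1 2 1 2 1 0 1 0]
  -> pairs=15 depth=10 groups=2 -> yes
String 6 '{}{{}}{}{{}{}{}}{{}{{}}{}}{}{}{}': depth seq [1 0 1 2 1 0 1 0 1 2 1 2 1 2 1 0 1 2 1 2 3 2 1 2 1 0 1 0 1 0 1 0]
  -> pairs=16 depth=3 groups=8 -> no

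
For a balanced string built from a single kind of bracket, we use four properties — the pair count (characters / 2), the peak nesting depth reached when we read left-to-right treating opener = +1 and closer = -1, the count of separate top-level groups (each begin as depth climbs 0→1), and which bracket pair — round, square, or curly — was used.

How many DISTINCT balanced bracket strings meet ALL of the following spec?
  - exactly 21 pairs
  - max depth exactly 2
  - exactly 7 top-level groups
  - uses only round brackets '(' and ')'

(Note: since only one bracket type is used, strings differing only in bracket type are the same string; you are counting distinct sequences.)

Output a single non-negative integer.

Answer: 38760

Derivation:
Spec: pairs=21 depth=2 groups=7
Count(depth <= 2) = 38760
Count(depth <= 1) = 0
Count(depth == 2) = 38760 - 0 = 38760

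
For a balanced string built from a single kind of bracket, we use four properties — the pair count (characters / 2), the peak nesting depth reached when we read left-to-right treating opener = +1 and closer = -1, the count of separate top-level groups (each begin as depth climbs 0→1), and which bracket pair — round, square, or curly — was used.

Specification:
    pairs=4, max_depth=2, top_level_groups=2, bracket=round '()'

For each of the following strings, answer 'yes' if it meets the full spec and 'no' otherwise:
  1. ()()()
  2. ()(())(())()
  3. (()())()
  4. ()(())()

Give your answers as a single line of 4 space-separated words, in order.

String 1 '()()()': depth seq [1 0 1 0 1 0]
  -> pairs=3 depth=1 groups=3 -> no
String 2 '()(())(())()': depth seq [1 0 1 2 1 0 1 2 1 0 1 0]
  -> pairs=6 depth=2 groups=4 -> no
String 3 '(()())()': depth seq [1 2 1 2 1 0 1 0]
  -> pairs=4 depth=2 groups=2 -> yes
String 4 '()(())()': depth seq [1 0 1 2 1 0 1 0]
  -> pairs=4 depth=2 groups=3 -> no

Answer: no no yes no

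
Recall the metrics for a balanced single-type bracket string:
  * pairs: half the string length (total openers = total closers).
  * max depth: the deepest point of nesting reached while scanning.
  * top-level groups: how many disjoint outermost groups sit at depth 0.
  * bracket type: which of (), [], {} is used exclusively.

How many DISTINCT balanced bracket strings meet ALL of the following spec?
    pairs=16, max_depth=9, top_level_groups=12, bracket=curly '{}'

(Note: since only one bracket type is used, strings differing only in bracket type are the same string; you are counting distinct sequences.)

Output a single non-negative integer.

Answer: 0

Derivation:
Spec: pairs=16 depth=9 groups=12
Count(depth <= 9) = 2907
Count(depth <= 8) = 2907
Count(depth == 9) = 2907 - 2907 = 0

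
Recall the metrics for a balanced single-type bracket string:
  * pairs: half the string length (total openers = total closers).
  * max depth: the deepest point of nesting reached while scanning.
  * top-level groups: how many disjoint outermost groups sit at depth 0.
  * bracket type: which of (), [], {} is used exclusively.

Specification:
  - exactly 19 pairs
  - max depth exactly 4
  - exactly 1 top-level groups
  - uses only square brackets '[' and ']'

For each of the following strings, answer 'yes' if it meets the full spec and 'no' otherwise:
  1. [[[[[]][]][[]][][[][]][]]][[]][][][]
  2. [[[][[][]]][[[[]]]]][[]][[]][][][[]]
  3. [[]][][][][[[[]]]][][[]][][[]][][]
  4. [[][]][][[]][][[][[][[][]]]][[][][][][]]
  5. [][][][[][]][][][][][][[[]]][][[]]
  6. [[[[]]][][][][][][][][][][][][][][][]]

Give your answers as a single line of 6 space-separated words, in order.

String 1 '[[[[[]][]][[]][][[][]][]]][[]][][][]': depth seq [1 2 3 4 5 4 3 4 3 2 3 4 3 2 3 2 3 4 3 4 3 2 3 2 1 0 1 2 1 0 1 0 1 0 1 0]
  -> pairs=18 depth=5 groups=5 -> no
String 2 '[[[][[][]]][[[[]]]]][[]][[]][][][[]]': depth seq [1 2 3 2 3 4 3 4 3 2 1 2 3 4 5 4 3 2 1 0 1 2 1 0 1 2 1 0 1 0 1 0 1 2 1 0]
  -> pairs=18 depth=5 groups=6 -> no
String 3 '[[]][][][][[[[]]]][][[]][][[]][][]': depth seq [1 2 1 0 1 0 1 0 1 0 1 2 3 4 3 2 1 0 1 0 1 2 1 0 1 0 1 2 1 0 1 0 1 0]
  -> pairs=17 depth=4 groups=11 -> no
String 4 '[[][]][][[]][][[][[][[][]]]][[][][][][]]': depth seq [1 2 1 2 1 0 1 0 1 2 1 0 1 0 1 2 1 2 3 2 3 4 3 4 3 2 1 0 1 2 1 2 1 2 1 2 1 2 1 0]
  -> pairs=20 depth=4 groups=6 -> no
String 5 '[][][][[][]][][][][][][[[]]][][[]]': depth seq [1 0 1 0 1 0 1 2 1 2 1 0 1 0 1 0 1 0 1 0 1 0 1 2 3 2 1 0 1 0 1 2 1 0]
  -> pairs=17 depth=3 groups=12 -> no
String 6 '[[[[]]][][][][][][][][][][][][][][][]]': depth seq [1 2 3 4 3 2 1 2 1 2 1 2 1 2 1 2 1 2 1 2 1 2 1 2 1 2 1 2 1 2 1 2 1 2 1 2 1 0]
  -> pairs=19 depth=4 groups=1 -> yes

Answer: no no no no no yes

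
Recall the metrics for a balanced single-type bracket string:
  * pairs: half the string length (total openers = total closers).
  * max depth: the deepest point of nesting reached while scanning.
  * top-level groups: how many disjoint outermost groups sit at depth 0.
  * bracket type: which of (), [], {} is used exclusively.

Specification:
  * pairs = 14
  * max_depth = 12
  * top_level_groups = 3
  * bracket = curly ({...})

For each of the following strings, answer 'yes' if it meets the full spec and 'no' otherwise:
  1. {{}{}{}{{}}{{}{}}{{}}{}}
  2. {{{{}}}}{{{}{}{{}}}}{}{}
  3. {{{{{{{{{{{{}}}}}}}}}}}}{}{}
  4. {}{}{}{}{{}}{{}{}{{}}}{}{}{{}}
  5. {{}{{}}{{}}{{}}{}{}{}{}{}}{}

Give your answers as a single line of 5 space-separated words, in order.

String 1 '{{}{}{}{{}}{{}{}}{{}}{}}': depth seq [1 2 1 2 1 2 1 2 3 2 1 2 3 2 3 2 1 2 3 2 1 2 1 0]
  -> pairs=12 depth=3 groups=1 -> no
String 2 '{{{{}}}}{{{}{}{{}}}}{}{}': depth seq [1 2 3 4 3 2 1 0 1 2 3 2 3 2 3 4 3 2 1 0 1 0 1 0]
  -> pairs=12 depth=4 groups=4 -> no
String 3 '{{{{{{{{{{{{}}}}}}}}}}}}{}{}': depth seq [1 2 3 4 5 6 7 8 9 10 11 12 11 10 9 8 7 6 5 4 3 2 1 0 1 0 1 0]
  -> pairs=14 depth=12 groups=3 -> yes
String 4 '{}{}{}{}{{}}{{}{}{{}}}{}{}{{}}': depth seq [1 0 1 0 1 0 1 0 1 2 1 0 1 2 1 2 1 2 3 2 1 0 1 0 1 0 1 2 1 0]
  -> pairs=15 depth=3 groups=9 -> no
String 5 '{{}{{}}{{}}{{}}{}{}{}{}{}}{}': depth seq [1 2 1 2 3 2 1 2 3 2 1 2 3 2 1 2 1 2 1 2 1 2 1 2 1 0 1 0]
  -> pairs=14 depth=3 groups=2 -> no

Answer: no no yes no no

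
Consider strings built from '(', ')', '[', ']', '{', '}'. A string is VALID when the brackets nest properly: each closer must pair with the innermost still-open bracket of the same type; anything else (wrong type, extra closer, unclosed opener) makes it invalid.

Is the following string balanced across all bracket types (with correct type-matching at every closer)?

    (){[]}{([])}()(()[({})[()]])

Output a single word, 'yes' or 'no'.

Answer: yes

Derivation:
pos 0: push '('; stack = (
pos 1: ')' matches '('; pop; stack = (empty)
pos 2: push '{'; stack = {
pos 3: push '['; stack = {[
pos 4: ']' matches '['; pop; stack = {
pos 5: '}' matches '{'; pop; stack = (empty)
pos 6: push '{'; stack = {
pos 7: push '('; stack = {(
pos 8: push '['; stack = {([
pos 9: ']' matches '['; pop; stack = {(
pos 10: ')' matches '('; pop; stack = {
pos 11: '}' matches '{'; pop; stack = (empty)
pos 12: push '('; stack = (
pos 13: ')' matches '('; pop; stack = (empty)
pos 14: push '('; stack = (
pos 15: push '('; stack = ((
pos 16: ')' matches '('; pop; stack = (
pos 17: push '['; stack = ([
pos 18: push '('; stack = ([(
pos 19: push '{'; stack = ([({
pos 20: '}' matches '{'; pop; stack = ([(
pos 21: ')' matches '('; pop; stack = ([
pos 22: push '['; stack = ([[
pos 23: push '('; stack = ([[(
pos 24: ')' matches '('; pop; stack = ([[
pos 25: ']' matches '['; pop; stack = ([
pos 26: ']' matches '['; pop; stack = (
pos 27: ')' matches '('; pop; stack = (empty)
end: stack empty → VALID
Verdict: properly nested → yes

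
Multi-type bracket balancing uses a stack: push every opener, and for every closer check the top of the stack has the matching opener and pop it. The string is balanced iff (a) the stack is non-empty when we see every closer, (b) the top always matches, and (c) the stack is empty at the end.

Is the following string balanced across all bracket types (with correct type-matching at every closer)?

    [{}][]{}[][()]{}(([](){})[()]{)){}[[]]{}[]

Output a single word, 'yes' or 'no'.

Answer: no

Derivation:
pos 0: push '['; stack = [
pos 1: push '{'; stack = [{
pos 2: '}' matches '{'; pop; stack = [
pos 3: ']' matches '['; pop; stack = (empty)
pos 4: push '['; stack = [
pos 5: ']' matches '['; pop; stack = (empty)
pos 6: push '{'; stack = {
pos 7: '}' matches '{'; pop; stack = (empty)
pos 8: push '['; stack = [
pos 9: ']' matches '['; pop; stack = (empty)
pos 10: push '['; stack = [
pos 11: push '('; stack = [(
pos 12: ')' matches '('; pop; stack = [
pos 13: ']' matches '['; pop; stack = (empty)
pos 14: push '{'; stack = {
pos 15: '}' matches '{'; pop; stack = (empty)
pos 16: push '('; stack = (
pos 17: push '('; stack = ((
pos 18: push '['; stack = (([
pos 19: ']' matches '['; pop; stack = ((
pos 20: push '('; stack = (((
pos 21: ')' matches '('; pop; stack = ((
pos 22: push '{'; stack = (({
pos 23: '}' matches '{'; pop; stack = ((
pos 24: ')' matches '('; pop; stack = (
pos 25: push '['; stack = ([
pos 26: push '('; stack = ([(
pos 27: ')' matches '('; pop; stack = ([
pos 28: ']' matches '['; pop; stack = (
pos 29: push '{'; stack = ({
pos 30: saw closer ')' but top of stack is '{' (expected '}') → INVALID
Verdict: type mismatch at position 30: ')' closes '{' → no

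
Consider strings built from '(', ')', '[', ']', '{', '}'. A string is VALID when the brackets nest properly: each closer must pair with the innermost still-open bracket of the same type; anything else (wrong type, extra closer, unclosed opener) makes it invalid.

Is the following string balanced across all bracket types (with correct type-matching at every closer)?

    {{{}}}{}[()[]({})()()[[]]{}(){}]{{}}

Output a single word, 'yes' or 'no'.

pos 0: push '{'; stack = {
pos 1: push '{'; stack = {{
pos 2: push '{'; stack = {{{
pos 3: '}' matches '{'; pop; stack = {{
pos 4: '}' matches '{'; pop; stack = {
pos 5: '}' matches '{'; pop; stack = (empty)
pos 6: push '{'; stack = {
pos 7: '}' matches '{'; pop; stack = (empty)
pos 8: push '['; stack = [
pos 9: push '('; stack = [(
pos 10: ')' matches '('; pop; stack = [
pos 11: push '['; stack = [[
pos 12: ']' matches '['; pop; stack = [
pos 13: push '('; stack = [(
pos 14: push '{'; stack = [({
pos 15: '}' matches '{'; pop; stack = [(
pos 16: ')' matches '('; pop; stack = [
pos 17: push '('; stack = [(
pos 18: ')' matches '('; pop; stack = [
pos 19: push '('; stack = [(
pos 20: ')' matches '('; pop; stack = [
pos 21: push '['; stack = [[
pos 22: push '['; stack = [[[
pos 23: ']' matches '['; pop; stack = [[
pos 24: ']' matches '['; pop; stack = [
pos 25: push '{'; stack = [{
pos 26: '}' matches '{'; pop; stack = [
pos 27: push '('; stack = [(
pos 28: ')' matches '('; pop; stack = [
pos 29: push '{'; stack = [{
pos 30: '}' matches '{'; pop; stack = [
pos 31: ']' matches '['; pop; stack = (empty)
pos 32: push '{'; stack = {
pos 33: push '{'; stack = {{
pos 34: '}' matches '{'; pop; stack = {
pos 35: '}' matches '{'; pop; stack = (empty)
end: stack empty → VALID
Verdict: properly nested → yes

Answer: yes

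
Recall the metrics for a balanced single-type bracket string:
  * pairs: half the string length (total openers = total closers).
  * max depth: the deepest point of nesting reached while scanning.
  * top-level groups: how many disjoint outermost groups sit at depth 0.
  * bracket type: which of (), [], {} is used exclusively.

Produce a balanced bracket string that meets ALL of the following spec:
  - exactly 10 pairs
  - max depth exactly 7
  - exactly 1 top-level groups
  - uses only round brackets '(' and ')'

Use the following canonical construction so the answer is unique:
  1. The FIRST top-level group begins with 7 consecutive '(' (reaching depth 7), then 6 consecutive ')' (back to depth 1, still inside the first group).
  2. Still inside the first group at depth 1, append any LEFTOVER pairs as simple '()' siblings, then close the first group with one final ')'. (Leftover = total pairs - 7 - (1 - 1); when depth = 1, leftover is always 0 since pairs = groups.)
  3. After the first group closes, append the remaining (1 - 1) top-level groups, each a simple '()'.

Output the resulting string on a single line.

Answer: ((((((())))))()()())

Derivation:
Spec: pairs=10 depth=7 groups=1
Leftover pairs = 10 - 7 - (1-1) = 3
First group: deep chain of depth 7 + 3 sibling pairs
Remaining 0 groups: simple '()' each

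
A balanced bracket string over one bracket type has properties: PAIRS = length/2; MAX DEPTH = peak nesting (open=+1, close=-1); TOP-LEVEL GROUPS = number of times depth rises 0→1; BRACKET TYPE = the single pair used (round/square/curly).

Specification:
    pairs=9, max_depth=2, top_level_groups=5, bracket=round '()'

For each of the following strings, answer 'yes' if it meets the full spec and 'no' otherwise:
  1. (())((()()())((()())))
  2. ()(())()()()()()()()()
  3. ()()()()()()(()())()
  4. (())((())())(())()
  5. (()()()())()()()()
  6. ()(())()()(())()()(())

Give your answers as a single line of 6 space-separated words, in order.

Answer: no no no no yes no

Derivation:
String 1 '(())((()()())((()())))': depth seq [1 2 1 0 1 2 3 2 3 2 3 2 1 2 3 4 3 4 3 2 1 0]
  -> pairs=11 depth=4 groups=2 -> no
String 2 '()(())()()()()()()()()': depth seq [1 0 1 2 1 0 1 0 1 0 1 0 1 0 1 0 1 0 1 0 1 0]
  -> pairs=11 depth=2 groups=10 -> no
String 3 '()()()()()()(()())()': depth seq [1 0 1 0 1 0 1 0 1 0 1 0 1 2 1 2 1 0 1 0]
  -> pairs=10 depth=2 groups=8 -> no
String 4 '(())((())())(())()': depth seq [1 2 1 0 1 2 3 2 1 2 1 0 1 2 1 0 1 0]
  -> pairs=9 depth=3 groups=4 -> no
String 5 '(()()()())()()()()': depth seq [1 2 1 2 1 2 1 2 1 0 1 0 1 0 1 0 1 0]
  -> pairs=9 depth=2 groups=5 -> yes
String 6 '()(())()()(())()()(())': depth seq [1 0 1 2 1 0 1 0 1 0 1 2 1 0 1 0 1 0 1 2 1 0]
  -> pairs=11 depth=2 groups=8 -> no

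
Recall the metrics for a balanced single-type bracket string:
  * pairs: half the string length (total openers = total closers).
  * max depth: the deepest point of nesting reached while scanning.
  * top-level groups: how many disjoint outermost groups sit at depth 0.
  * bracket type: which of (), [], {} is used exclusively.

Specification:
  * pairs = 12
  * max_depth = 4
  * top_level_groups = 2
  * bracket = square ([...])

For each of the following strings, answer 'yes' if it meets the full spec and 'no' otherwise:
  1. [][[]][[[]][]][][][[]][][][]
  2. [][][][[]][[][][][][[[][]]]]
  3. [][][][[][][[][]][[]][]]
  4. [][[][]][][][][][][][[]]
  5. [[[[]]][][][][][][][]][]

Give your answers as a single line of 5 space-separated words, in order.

String 1 '[][[]][[[]][]][][][[]][][][]': depth seq [1 0 1 2 1 0 1 2 3 2 1 2 1 0 1 0 1 0 1 2 1 0 1 0 1 0 1 0]
  -> pairs=14 depth=3 groups=9 -> no
String 2 '[][][][[]][[][][][][[[][]]]]': depth seq [1 0 1 0 1 0 1 2 1 0 1 2 1 2 1 2 1 2 1 2 3 4 3 4 3 2 1 0]
  -> pairs=14 depth=4 groups=5 -> no
String 3 '[][][][[][][[][]][[]][]]': depth seq [1 0 1 0 1 0 1 2 1 2 1 2 3 2 3 2 1 2 3 2 1 2 1 0]
  -> pairs=12 depth=3 groups=4 -> no
String 4 '[][[][]][][][][][][][[]]': depth seq [1 0 1 2 1 2 1 0 1 0 1 0 1 0 1 0 1 0 1 0 1 2 1 0]
  -> pairs=12 depth=2 groups=9 -> no
String 5 '[[[[]]][][][][][][][]][]': depth seq [1 2 3 4 3 2 1 2 1 2 1 2 1 2 1 2 1 2 1 2 1 0 1 0]
  -> pairs=12 depth=4 groups=2 -> yes

Answer: no no no no yes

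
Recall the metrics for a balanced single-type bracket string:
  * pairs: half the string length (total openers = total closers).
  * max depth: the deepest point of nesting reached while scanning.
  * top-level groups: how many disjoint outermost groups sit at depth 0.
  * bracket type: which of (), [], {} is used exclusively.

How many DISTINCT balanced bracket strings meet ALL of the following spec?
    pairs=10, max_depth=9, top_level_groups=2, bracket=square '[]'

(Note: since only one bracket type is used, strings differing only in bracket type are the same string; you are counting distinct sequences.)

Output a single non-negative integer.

Spec: pairs=10 depth=9 groups=2
Count(depth <= 9) = 4862
Count(depth <= 8) = 4860
Count(depth == 9) = 4862 - 4860 = 2

Answer: 2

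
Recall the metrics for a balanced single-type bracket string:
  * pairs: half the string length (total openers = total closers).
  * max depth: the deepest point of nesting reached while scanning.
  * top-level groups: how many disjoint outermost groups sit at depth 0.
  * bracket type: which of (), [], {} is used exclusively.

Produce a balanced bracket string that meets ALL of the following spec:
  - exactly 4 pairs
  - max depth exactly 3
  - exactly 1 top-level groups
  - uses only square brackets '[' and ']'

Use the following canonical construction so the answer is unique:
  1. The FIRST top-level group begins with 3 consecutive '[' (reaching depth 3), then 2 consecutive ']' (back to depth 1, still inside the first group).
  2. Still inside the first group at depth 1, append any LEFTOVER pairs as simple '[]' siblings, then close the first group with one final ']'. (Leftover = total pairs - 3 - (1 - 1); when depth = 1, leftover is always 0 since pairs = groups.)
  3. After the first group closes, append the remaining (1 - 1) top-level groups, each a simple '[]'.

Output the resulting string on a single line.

Answer: [[[]][]]

Derivation:
Spec: pairs=4 depth=3 groups=1
Leftover pairs = 4 - 3 - (1-1) = 1
First group: deep chain of depth 3 + 1 sibling pairs
Remaining 0 groups: simple '[]' each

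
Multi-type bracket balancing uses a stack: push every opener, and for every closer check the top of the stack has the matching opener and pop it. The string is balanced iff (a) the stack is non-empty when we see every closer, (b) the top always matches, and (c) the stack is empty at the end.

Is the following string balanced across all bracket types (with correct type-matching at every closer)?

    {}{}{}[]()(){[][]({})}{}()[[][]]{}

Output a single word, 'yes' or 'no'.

Answer: yes

Derivation:
pos 0: push '{'; stack = {
pos 1: '}' matches '{'; pop; stack = (empty)
pos 2: push '{'; stack = {
pos 3: '}' matches '{'; pop; stack = (empty)
pos 4: push '{'; stack = {
pos 5: '}' matches '{'; pop; stack = (empty)
pos 6: push '['; stack = [
pos 7: ']' matches '['; pop; stack = (empty)
pos 8: push '('; stack = (
pos 9: ')' matches '('; pop; stack = (empty)
pos 10: push '('; stack = (
pos 11: ')' matches '('; pop; stack = (empty)
pos 12: push '{'; stack = {
pos 13: push '['; stack = {[
pos 14: ']' matches '['; pop; stack = {
pos 15: push '['; stack = {[
pos 16: ']' matches '['; pop; stack = {
pos 17: push '('; stack = {(
pos 18: push '{'; stack = {({
pos 19: '}' matches '{'; pop; stack = {(
pos 20: ')' matches '('; pop; stack = {
pos 21: '}' matches '{'; pop; stack = (empty)
pos 22: push '{'; stack = {
pos 23: '}' matches '{'; pop; stack = (empty)
pos 24: push '('; stack = (
pos 25: ')' matches '('; pop; stack = (empty)
pos 26: push '['; stack = [
pos 27: push '['; stack = [[
pos 28: ']' matches '['; pop; stack = [
pos 29: push '['; stack = [[
pos 30: ']' matches '['; pop; stack = [
pos 31: ']' matches '['; pop; stack = (empty)
pos 32: push '{'; stack = {
pos 33: '}' matches '{'; pop; stack = (empty)
end: stack empty → VALID
Verdict: properly nested → yes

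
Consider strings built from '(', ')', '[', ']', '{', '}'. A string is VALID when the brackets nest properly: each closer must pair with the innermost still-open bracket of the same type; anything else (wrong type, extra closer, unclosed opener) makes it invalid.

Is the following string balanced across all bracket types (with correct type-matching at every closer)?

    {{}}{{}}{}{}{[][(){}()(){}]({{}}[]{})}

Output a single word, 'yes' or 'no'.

pos 0: push '{'; stack = {
pos 1: push '{'; stack = {{
pos 2: '}' matches '{'; pop; stack = {
pos 3: '}' matches '{'; pop; stack = (empty)
pos 4: push '{'; stack = {
pos 5: push '{'; stack = {{
pos 6: '}' matches '{'; pop; stack = {
pos 7: '}' matches '{'; pop; stack = (empty)
pos 8: push '{'; stack = {
pos 9: '}' matches '{'; pop; stack = (empty)
pos 10: push '{'; stack = {
pos 11: '}' matches '{'; pop; stack = (empty)
pos 12: push '{'; stack = {
pos 13: push '['; stack = {[
pos 14: ']' matches '['; pop; stack = {
pos 15: push '['; stack = {[
pos 16: push '('; stack = {[(
pos 17: ')' matches '('; pop; stack = {[
pos 18: push '{'; stack = {[{
pos 19: '}' matches '{'; pop; stack = {[
pos 20: push '('; stack = {[(
pos 21: ')' matches '('; pop; stack = {[
pos 22: push '('; stack = {[(
pos 23: ')' matches '('; pop; stack = {[
pos 24: push '{'; stack = {[{
pos 25: '}' matches '{'; pop; stack = {[
pos 26: ']' matches '['; pop; stack = {
pos 27: push '('; stack = {(
pos 28: push '{'; stack = {({
pos 29: push '{'; stack = {({{
pos 30: '}' matches '{'; pop; stack = {({
pos 31: '}' matches '{'; pop; stack = {(
pos 32: push '['; stack = {([
pos 33: ']' matches '['; pop; stack = {(
pos 34: push '{'; stack = {({
pos 35: '}' matches '{'; pop; stack = {(
pos 36: ')' matches '('; pop; stack = {
pos 37: '}' matches '{'; pop; stack = (empty)
end: stack empty → VALID
Verdict: properly nested → yes

Answer: yes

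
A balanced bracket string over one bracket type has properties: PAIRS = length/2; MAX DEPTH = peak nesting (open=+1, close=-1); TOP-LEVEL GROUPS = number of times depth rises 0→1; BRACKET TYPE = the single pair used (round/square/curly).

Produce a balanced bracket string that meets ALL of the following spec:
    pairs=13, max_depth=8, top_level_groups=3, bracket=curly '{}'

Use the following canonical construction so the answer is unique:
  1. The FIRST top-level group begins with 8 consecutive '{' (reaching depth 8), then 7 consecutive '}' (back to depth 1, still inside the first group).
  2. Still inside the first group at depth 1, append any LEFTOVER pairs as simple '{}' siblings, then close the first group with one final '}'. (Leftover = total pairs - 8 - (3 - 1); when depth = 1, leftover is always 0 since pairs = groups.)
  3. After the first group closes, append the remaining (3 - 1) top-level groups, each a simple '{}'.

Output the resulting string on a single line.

Answer: {{{{{{{{}}}}}}}{}{}{}}{}{}

Derivation:
Spec: pairs=13 depth=8 groups=3
Leftover pairs = 13 - 8 - (3-1) = 3
First group: deep chain of depth 8 + 3 sibling pairs
Remaining 2 groups: simple '{}' each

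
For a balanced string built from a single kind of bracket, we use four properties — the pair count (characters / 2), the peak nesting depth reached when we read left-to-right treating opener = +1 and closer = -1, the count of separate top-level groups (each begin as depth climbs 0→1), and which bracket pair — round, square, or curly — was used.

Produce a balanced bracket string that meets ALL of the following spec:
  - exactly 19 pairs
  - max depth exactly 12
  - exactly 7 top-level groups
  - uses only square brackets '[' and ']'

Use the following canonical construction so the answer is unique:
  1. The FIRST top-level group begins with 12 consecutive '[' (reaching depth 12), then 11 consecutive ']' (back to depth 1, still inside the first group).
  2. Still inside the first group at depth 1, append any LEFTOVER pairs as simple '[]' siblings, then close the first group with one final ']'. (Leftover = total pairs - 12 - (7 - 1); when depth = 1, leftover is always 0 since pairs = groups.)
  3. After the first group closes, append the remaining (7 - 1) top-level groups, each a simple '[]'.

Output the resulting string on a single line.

Answer: [[[[[[[[[[[[]]]]]]]]]]][]][][][][][][]

Derivation:
Spec: pairs=19 depth=12 groups=7
Leftover pairs = 19 - 12 - (7-1) = 1
First group: deep chain of depth 12 + 1 sibling pairs
Remaining 6 groups: simple '[]' each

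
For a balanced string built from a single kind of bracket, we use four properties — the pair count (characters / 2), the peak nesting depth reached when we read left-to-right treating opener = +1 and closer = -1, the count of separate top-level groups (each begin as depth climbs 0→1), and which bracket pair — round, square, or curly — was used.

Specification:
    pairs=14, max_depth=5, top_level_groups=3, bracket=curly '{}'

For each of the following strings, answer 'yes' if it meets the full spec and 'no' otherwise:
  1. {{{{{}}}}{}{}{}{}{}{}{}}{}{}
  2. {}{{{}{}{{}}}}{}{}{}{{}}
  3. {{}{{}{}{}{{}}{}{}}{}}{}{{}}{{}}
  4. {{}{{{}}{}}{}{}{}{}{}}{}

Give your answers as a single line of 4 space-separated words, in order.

Answer: yes no no no

Derivation:
String 1 '{{{{{}}}}{}{}{}{}{}{}{}}{}{}': depth seq [1 2 3 4 5 4 3 2 1 2 1 2 1 2 1 2 1 2 1 2 1 2 1 0 1 0 1 0]
  -> pairs=14 depth=5 groups=3 -> yes
String 2 '{}{{{}{}{{}}}}{}{}{}{{}}': depth seq [1 0 1 2 3 2 3 2 3 4 3 2 1 0 1 0 1 0 1 0 1 2 1 0]
  -> pairs=12 depth=4 groups=6 -> no
String 3 '{{}{{}{}{}{{}}{}{}}{}}{}{{}}{{}}': depth seq [1 2 1 2 3 2 3 2 3 2 3 4 3 2 3 2 3 2 1 2 1 0 1 0 1 2 1 0 1 2 1 0]
  -> pairs=16 depth=4 groups=4 -> no
String 4 '{{}{{{}}{}}{}{}{}{}{}}{}': depth seq [1 2 1 2 3 4 3 2 3 2 1 2 1 2 1 2 1 2 1 2 1 0 1 0]
  -> pairs=12 depth=4 groups=2 -> no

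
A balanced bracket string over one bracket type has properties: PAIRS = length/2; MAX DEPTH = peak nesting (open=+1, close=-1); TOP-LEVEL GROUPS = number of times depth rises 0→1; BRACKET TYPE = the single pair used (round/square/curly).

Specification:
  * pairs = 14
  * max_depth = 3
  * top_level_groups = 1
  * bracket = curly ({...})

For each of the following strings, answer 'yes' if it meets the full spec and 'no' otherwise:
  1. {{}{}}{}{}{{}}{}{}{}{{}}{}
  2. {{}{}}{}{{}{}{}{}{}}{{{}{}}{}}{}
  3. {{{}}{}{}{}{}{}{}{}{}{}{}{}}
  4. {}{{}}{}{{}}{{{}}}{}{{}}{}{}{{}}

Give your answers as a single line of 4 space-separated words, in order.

String 1 '{{}{}}{}{}{{}}{}{}{}{{}}{}': depth seq [1 2 1 2 1 0 1 0 1 0 1 2 1 0 1 0 1 0 1 0 1 2 1 0 1 0]
  -> pairs=13 depth=2 groups=9 -> no
String 2 '{{}{}}{}{{}{}{}{}{}}{{{}{}}{}}{}': depth seq [1 2 1 2 1 0 1 0 1 2 1 2 1 2 1 2 1 2 1 0 1 2 3 2 3 2 1 2 1 0 1 0]
  -> pairs=16 depth=3 groups=5 -> no
String 3 '{{{}}{}{}{}{}{}{}{}{}{}{}{}}': depth seq [1 2 3 2 1 2 1 2 1 2 1 2 1 2 1 2 1 2 1 2 1 2 1 2 1 2 1 0]
  -> pairs=14 depth=3 groups=1 -> yes
String 4 '{}{{}}{}{{}}{{{}}}{}{{}}{}{}{{}}': depth seq [1 0 1 2 1 0 1 0 1 2 1 0 1 2 3 2 1 0 1 0 1 2 1 0 1 0 1 0 1 2 1 0]
  -> pairs=16 depth=3 groups=10 -> no

Answer: no no yes no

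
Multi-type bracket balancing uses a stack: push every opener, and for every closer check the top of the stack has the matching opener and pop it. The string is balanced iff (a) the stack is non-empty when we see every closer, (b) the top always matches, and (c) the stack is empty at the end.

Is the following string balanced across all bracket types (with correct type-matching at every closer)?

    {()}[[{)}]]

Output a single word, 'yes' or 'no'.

Answer: no

Derivation:
pos 0: push '{'; stack = {
pos 1: push '('; stack = {(
pos 2: ')' matches '('; pop; stack = {
pos 3: '}' matches '{'; pop; stack = (empty)
pos 4: push '['; stack = [
pos 5: push '['; stack = [[
pos 6: push '{'; stack = [[{
pos 7: saw closer ')' but top of stack is '{' (expected '}') → INVALID
Verdict: type mismatch at position 7: ')' closes '{' → no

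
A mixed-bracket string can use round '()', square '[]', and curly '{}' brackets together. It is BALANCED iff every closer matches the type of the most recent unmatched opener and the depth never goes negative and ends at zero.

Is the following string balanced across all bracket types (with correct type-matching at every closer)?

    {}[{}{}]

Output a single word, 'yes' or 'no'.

pos 0: push '{'; stack = {
pos 1: '}' matches '{'; pop; stack = (empty)
pos 2: push '['; stack = [
pos 3: push '{'; stack = [{
pos 4: '}' matches '{'; pop; stack = [
pos 5: push '{'; stack = [{
pos 6: '}' matches '{'; pop; stack = [
pos 7: ']' matches '['; pop; stack = (empty)
end: stack empty → VALID
Verdict: properly nested → yes

Answer: yes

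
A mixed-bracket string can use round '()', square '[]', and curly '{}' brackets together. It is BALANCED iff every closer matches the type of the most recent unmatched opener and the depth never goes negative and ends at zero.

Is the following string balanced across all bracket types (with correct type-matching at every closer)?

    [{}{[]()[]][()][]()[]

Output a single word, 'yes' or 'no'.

Answer: no

Derivation:
pos 0: push '['; stack = [
pos 1: push '{'; stack = [{
pos 2: '}' matches '{'; pop; stack = [
pos 3: push '{'; stack = [{
pos 4: push '['; stack = [{[
pos 5: ']' matches '['; pop; stack = [{
pos 6: push '('; stack = [{(
pos 7: ')' matches '('; pop; stack = [{
pos 8: push '['; stack = [{[
pos 9: ']' matches '['; pop; stack = [{
pos 10: saw closer ']' but top of stack is '{' (expected '}') → INVALID
Verdict: type mismatch at position 10: ']' closes '{' → no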